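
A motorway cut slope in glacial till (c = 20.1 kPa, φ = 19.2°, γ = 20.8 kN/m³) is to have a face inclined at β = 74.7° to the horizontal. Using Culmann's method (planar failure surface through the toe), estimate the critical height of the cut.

Culmann's analysis gives the critical failure plane at α_cr = (β + φ)/2 = (74.7 + 19.2)/2 = 47.0°, and the critical height
H_c = (4c/γ) · sinβ cosφ / [1 − cos(β − φ)]
    = (4·20.1/20.8) · sin74.7°·cos19.2° / [1 − cos(55.5°)]
    = 3.865 · 0.9646·0.9444 / [1 − 0.5664]
    = 3.865 · 0.9109 / 0.4336
    = 8.12 m

H_c = 8.12 m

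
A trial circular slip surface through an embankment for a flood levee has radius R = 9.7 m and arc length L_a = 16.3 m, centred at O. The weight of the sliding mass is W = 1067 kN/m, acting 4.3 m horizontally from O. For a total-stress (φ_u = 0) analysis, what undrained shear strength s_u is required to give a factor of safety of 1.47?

FS = s_u·L_a·R / (W·d), so s_u = FS·W·d / (L_a·R).
s_u = 1.47·1067·4.3 / (16.30·9.7) = 6744.5 / 158.11 = 42.66 kPa

s_u = 42.7 kPa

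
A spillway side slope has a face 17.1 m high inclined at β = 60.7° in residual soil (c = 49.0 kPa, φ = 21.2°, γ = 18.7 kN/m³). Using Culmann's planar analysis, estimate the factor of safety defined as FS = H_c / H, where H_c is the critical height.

FS = 2.18

H_c = (4c/γ) · sinβ cosφ / [1 − cos(β − φ)]
    = (4·49.0/18.7) · sin60.7°·cos21.2° / [1 − cos39.5°]
    = 10.481 · 0.8131 / 0.2284 = 37.31 m
FS = H_c / H = 37.31 / 17.1 = 2.182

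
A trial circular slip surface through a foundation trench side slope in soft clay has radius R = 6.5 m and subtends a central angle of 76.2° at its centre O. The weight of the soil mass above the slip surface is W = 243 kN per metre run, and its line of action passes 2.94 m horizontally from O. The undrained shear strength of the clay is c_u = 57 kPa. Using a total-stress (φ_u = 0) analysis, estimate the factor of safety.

FS = 4.48

Taking moments about the centre O, the resisting moment is provided by the undrained shear strength acting along the arc:
Arc length L_a = R·θ = 6.5·(76.2°·π/180) = 6.5·1.3299 = 8.64 m
M_R = c_u·L_a·R = 57·8.64·6.5 = 3202.8 kN·m/m
M_D = W·d = 243·2.94 = 714.4 kN·m/m
FS = M_R / M_D = 3202.8 / 714.4 = 4.483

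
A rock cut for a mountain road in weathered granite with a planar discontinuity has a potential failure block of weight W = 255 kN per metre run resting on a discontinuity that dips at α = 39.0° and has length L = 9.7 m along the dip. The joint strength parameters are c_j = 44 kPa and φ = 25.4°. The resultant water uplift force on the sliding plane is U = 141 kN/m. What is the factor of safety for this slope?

Resolving the block weight along and normal to the plane and applying the Mohr–Coulomb strength on the joint:
N' = W cosα − U = 255·cos39.0° − 141 = 57.2 kN/m
Driving force T = W sinα = 255·sin39.0° = 160.5 kN/m
Resisting force R = c_j·L + N'·tanφ = 44·9.7 + 57.2·tan25.4° = 426.8 + 27.1 = 453.9 kN/m
FS = R / T = 453.9 / 160.5 = 2.829

FS = 2.83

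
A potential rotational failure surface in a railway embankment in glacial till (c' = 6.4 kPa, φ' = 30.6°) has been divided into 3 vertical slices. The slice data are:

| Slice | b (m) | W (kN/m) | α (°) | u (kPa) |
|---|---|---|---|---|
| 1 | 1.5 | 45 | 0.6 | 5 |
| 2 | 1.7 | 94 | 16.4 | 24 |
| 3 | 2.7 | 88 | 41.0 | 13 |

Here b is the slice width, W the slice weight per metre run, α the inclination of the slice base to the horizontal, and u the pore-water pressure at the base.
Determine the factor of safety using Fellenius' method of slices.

Ordinary method of slices: FS = Σ[c'·Δl_i + (W_i cosα_i − u_i·Δl_i)·tanφ'] / Σ W_i sinα_i, with Δl_i = b_i / cosα_i.
Slice 1: Δl = 1.5/cos0.6° = 1.500 m; N'_1 = 45·cos0.6° − 5·1.500 = 37.5; c'Δl = 9.60; W sinα = 0.5
Slice 2: Δl = 1.7/cos16.4° = 1.772 m; N'_2 = 94·cos16.4° − 24·1.772 = 47.6; c'Δl = 11.34; W sinα = 26.5
Slice 3: Δl = 2.7/cos41.0° = 3.578 m; N'_3 = 88·cos41.0° − 13·3.578 = 19.9; c'Δl = 22.90; W sinα = 57.7
Σc'Δl = 43.8 kN/m; ΣN' = 105.0 kN/m; ΣW sinα = 84.7 kN/m
Resisting = 43.8 + 105.0·tan30.6° = 43.8 + 62.1 = 106.0 kN/m
FS = 106.0 / 84.7 = 1.250

FS = 1.25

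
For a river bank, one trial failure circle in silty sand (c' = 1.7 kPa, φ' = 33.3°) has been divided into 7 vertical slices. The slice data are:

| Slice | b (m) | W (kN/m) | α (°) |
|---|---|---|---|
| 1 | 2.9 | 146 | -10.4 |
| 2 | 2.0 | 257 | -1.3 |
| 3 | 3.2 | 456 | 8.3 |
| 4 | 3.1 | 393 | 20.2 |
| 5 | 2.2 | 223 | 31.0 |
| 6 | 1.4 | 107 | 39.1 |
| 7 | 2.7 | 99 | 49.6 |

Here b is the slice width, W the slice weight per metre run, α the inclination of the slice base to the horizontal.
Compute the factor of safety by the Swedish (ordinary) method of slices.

Ordinary method of slices: FS = Σ[c'·Δl_i + (W_i cosα_i)·tanφ'] / Σ W_i sinα_i, with Δl_i = b_i / cosα_i.
Slice 1: Δl = 2.9/cos(-10.4°) = 2.948 m; N'_1 = 146·cos(-10.4°) = 143.6; c'Δl = 5.01; W sinα = -26.4
Slice 2: Δl = 2.0/cos(-1.3°) = 2.001 m; N'_2 = 257·cos(-1.3°) = 256.9; c'Δl = 3.40; W sinα = -5.8
Slice 3: Δl = 3.2/cos8.3° = 3.234 m; N'_3 = 456·cos8.3° = 451.2; c'Δl = 5.50; W sinα = 65.8
Slice 4: Δl = 3.1/cos20.2° = 3.303 m; N'_4 = 393·cos20.2° = 368.8; c'Δl = 5.62; W sinα = 135.7
Slice 5: Δl = 2.2/cos31.0° = 2.567 m; N'_5 = 223·cos31.0° = 191.1; c'Δl = 4.36; W sinα = 114.9
Slice 6: Δl = 1.4/cos39.1° = 1.804 m; N'_6 = 107·cos39.1° = 83.0; c'Δl = 3.07; W sinα = 67.5
Slice 7: Δl = 2.7/cos49.6° = 4.166 m; N'_7 = 99·cos49.6° = 64.2; c'Δl = 7.08; W sinα = 75.4
Σc'Δl = 34.0 kN/m; ΣN' = 1558.9 kN/m; ΣW sinα = 427.1 kN/m
Resisting = 34.0 + 1558.9·tan33.3° = 34.0 + 1024.0 = 1058.1 kN/m
FS = 1058.1 / 427.1 = 2.478

FS = 2.48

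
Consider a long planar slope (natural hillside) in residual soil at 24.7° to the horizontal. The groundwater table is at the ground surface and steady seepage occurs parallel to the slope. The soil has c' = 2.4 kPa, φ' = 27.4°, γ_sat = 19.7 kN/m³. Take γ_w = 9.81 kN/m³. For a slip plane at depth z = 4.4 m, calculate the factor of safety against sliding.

FS = 0.64

With seepage parallel to the slope and the water table at the surface, the effective normal stress on the slip plane uses the buoyant unit weight γ' = γ_sat − γ_w while the driving shear stress uses γ_sat:
FS = [c' + γ' z cos²β tanφ'] / [γ_sat z sinβ cosβ]
γ' = 19.7 − 9.81 = 9.89 kN/m³
Numerator = 2.4 + 9.89·4.4·cos²24.7°·tan27.4° = 2.4 + 9.89·4.4·0.8254·0.5184 = 21.018 kPa
Denominator = 19.7·4.4·sin24.7°·cos24.7° = 19.7·4.4·0.4179·0.9085 = 32.907 kPa
FS = 21.018 / 32.907 = 0.639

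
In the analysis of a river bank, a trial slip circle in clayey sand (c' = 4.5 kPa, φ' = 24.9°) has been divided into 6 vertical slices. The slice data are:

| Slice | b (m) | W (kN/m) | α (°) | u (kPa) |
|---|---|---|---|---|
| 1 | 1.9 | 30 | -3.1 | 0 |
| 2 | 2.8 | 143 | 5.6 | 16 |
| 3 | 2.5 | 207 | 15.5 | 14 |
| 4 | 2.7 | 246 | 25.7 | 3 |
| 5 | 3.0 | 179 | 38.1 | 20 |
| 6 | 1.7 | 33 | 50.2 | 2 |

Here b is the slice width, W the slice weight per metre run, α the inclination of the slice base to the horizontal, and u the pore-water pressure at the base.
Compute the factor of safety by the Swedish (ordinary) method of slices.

FS = 1.12

Ordinary method of slices: FS = Σ[c'·Δl_i + (W_i cosα_i − u_i·Δl_i)·tanφ'] / Σ W_i sinα_i, with Δl_i = b_i / cosα_i.
Slice 1: Δl = 1.9/cos(-3.1°) = 1.903 m; N'_1 = 30·cos(-3.1°) − 0·1.903 = 30.0; c'Δl = 8.56; W sinα = -1.6
Slice 2: Δl = 2.8/cos5.6° = 2.813 m; N'_2 = 143·cos5.6° − 16·2.813 = 97.3; c'Δl = 12.66; W sinα = 14.0
Slice 3: Δl = 2.5/cos15.5° = 2.594 m; N'_3 = 207·cos15.5° − 14·2.594 = 163.2; c'Δl = 11.67; W sinα = 55.3
Slice 4: Δl = 2.7/cos25.7° = 2.996 m; N'_4 = 246·cos25.7° − 3·2.996 = 212.7; c'Δl = 13.48; W sinα = 106.7
Slice 5: Δl = 3.0/cos38.1° = 3.812 m; N'_5 = 179·cos38.1° − 20·3.812 = 64.6; c'Δl = 17.16; W sinα = 110.4
Slice 6: Δl = 1.7/cos50.2° = 2.656 m; N'_6 = 33·cos50.2° − 2·2.656 = 15.8; c'Δl = 11.95; W sinα = 25.4
Σc'Δl = 75.5 kN/m; ΣN' = 583.5 kN/m; ΣW sinα = 310.1 kN/m
Resisting = 75.5 + 583.5·tan24.9° = 75.5 + 270.9 = 346.3 kN/m
FS = 346.3 / 310.1 = 1.117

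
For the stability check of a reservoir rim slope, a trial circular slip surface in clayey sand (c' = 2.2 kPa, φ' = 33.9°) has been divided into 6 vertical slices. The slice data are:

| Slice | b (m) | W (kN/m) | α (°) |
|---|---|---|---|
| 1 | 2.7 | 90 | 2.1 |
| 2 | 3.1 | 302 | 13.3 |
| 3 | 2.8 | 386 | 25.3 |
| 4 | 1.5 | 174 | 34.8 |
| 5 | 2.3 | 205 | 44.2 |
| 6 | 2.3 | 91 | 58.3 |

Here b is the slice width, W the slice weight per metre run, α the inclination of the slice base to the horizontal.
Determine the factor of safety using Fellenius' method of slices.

FS = 1.36

Ordinary method of slices: FS = Σ[c'·Δl_i + (W_i cosα_i)·tanφ'] / Σ W_i sinα_i, with Δl_i = b_i / cosα_i.
Slice 1: Δl = 2.7/cos2.1° = 2.702 m; N'_1 = 90·cos2.1° = 89.9; c'Δl = 5.94; W sinα = 3.3
Slice 2: Δl = 3.1/cos13.3° = 3.185 m; N'_2 = 302·cos13.3° = 293.9; c'Δl = 7.01; W sinα = 69.5
Slice 3: Δl = 2.8/cos25.3° = 3.097 m; N'_3 = 386·cos25.3° = 349.0; c'Δl = 6.81; W sinα = 165.0
Slice 4: Δl = 1.5/cos34.8° = 1.827 m; N'_4 = 174·cos34.8° = 142.9; c'Δl = 4.02; W sinα = 99.3
Slice 5: Δl = 2.3/cos44.2° = 3.208 m; N'_5 = 205·cos44.2° = 147.0; c'Δl = 7.06; W sinα = 142.9
Slice 6: Δl = 2.3/cos58.3° = 4.377 m; N'_6 = 91·cos58.3° = 47.8; c'Δl = 9.63; W sinα = 77.4
Σc'Δl = 40.5 kN/m; ΣN' = 1070.5 kN/m; ΣW sinα = 557.4 kN/m
Resisting = 40.5 + 1070.5·tan33.9° = 40.5 + 719.3 = 759.8 kN/m
FS = 759.8 / 557.4 = 1.363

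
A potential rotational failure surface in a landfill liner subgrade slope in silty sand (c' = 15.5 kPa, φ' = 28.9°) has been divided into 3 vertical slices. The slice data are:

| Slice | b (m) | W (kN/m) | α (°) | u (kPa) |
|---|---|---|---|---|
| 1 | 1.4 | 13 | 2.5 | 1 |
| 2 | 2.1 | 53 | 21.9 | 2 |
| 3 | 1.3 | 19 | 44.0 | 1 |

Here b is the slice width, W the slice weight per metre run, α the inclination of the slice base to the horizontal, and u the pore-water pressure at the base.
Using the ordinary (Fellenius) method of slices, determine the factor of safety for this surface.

Ordinary method of slices: FS = Σ[c'·Δl_i + (W_i cosα_i − u_i·Δl_i)·tanφ'] / Σ W_i sinα_i, with Δl_i = b_i / cosα_i.
Slice 1: Δl = 1.4/cos2.5° = 1.401 m; N'_1 = 13·cos2.5° − 1·1.401 = 11.6; c'Δl = 21.72; W sinα = 0.6
Slice 2: Δl = 2.1/cos21.9° = 2.263 m; N'_2 = 53·cos21.9° − 2·2.263 = 44.6; c'Δl = 35.08; W sinα = 19.8
Slice 3: Δl = 1.3/cos44.0° = 1.807 m; N'_3 = 19·cos44.0° − 1·1.807 = 11.9; c'Δl = 28.01; W sinα = 13.2
Σc'Δl = 84.8 kN/m; ΣN' = 68.1 kN/m; ΣW sinα = 33.5 kN/m
Resisting = 84.8 + 68.1·tan28.9° = 84.8 + 37.6 = 122.4 kN/m
FS = 122.4 / 33.5 = 3.650

FS = 3.65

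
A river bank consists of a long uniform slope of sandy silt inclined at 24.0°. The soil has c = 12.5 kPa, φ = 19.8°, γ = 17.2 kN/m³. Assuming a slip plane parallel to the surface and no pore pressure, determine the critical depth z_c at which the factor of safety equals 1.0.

Setting FS = 1.00 in FS = [c + γz cos²β tanφ] / [γz sinβ cosβ] and solving for z:
z = c / [γ cosβ (FS·sinβ − cosβ·tanφ)]
  = 12.5 / [17.2·cos24.0°·(1.00·sin24.0° − cos24.0°·tan19.8°)]
  = 12.5 / [17.2·0.9135·(1.00·0.4067 − 0.9135·0.3600)]
  = 12.5 / 1.2231 = 10.220 m

z_c = 10.22 m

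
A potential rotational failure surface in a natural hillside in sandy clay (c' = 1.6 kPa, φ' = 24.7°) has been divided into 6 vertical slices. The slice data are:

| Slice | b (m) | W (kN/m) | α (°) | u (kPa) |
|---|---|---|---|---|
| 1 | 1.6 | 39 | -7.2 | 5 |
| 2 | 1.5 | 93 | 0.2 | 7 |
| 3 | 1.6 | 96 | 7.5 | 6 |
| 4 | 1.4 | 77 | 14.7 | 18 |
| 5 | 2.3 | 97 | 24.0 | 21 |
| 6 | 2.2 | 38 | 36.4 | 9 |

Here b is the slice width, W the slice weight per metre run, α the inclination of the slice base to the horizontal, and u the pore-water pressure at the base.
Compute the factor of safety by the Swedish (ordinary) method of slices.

Ordinary method of slices: FS = Σ[c'·Δl_i + (W_i cosα_i − u_i·Δl_i)·tanφ'] / Σ W_i sinα_i, with Δl_i = b_i / cosα_i.
Slice 1: Δl = 1.6/cos(-7.2°) = 1.613 m; N'_1 = 39·cos(-7.2°) − 5·1.613 = 30.6; c'Δl = 2.58; W sinα = -4.9
Slice 2: Δl = 1.5/cos0.2° = 1.500 m; N'_2 = 93·cos0.2° − 7·1.500 = 82.5; c'Δl = 2.40; W sinα = 0.3
Slice 3: Δl = 1.6/cos7.5° = 1.614 m; N'_3 = 96·cos7.5° − 6·1.614 = 85.5; c'Δl = 2.58; W sinα = 12.5
Slice 4: Δl = 1.4/cos14.7° = 1.447 m; N'_4 = 77·cos14.7° − 18·1.447 = 48.4; c'Δl = 2.32; W sinα = 19.5
Slice 5: Δl = 2.3/cos24.0° = 2.518 m; N'_5 = 97·cos24.0° − 21·2.518 = 35.7; c'Δl = 4.03; W sinα = 39.5
Slice 6: Δl = 2.2/cos36.4° = 2.733 m; N'_6 = 38·cos36.4° − 9·2.733 = 6.0; c'Δl = 4.37; W sinα = 22.5
Σc'Δl = 18.3 kN/m; ΣN' = 288.8 kN/m; ΣW sinα = 89.5 kN/m
Resisting = 18.3 + 288.8·tan24.7° = 18.3 + 132.8 = 151.1 kN/m
FS = 151.1 / 89.5 = 1.688

FS = 1.69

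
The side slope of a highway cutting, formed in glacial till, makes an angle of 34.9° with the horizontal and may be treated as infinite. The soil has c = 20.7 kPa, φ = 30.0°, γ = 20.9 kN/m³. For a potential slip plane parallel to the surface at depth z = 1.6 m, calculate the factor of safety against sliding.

FS = 2.15

For an infinite slope with a slip plane parallel to the surface (no pore pressure): FS = [c + γz cos²β tanφ] / [γz sinβ cosβ].
γz = 20.9·1.6 = 33.44 kN/m²
Numerator = 20.7 + 33.44·cos²34.9°·tan30.0° = 20.7 + 33.44·0.6726·0.5774 = 33.687 kPa
Denominator = 33.44·sin34.9°·cos34.9° = 33.44·0.5721·0.8202 = 15.692 kPa
FS = 33.687 / 15.692 = 2.147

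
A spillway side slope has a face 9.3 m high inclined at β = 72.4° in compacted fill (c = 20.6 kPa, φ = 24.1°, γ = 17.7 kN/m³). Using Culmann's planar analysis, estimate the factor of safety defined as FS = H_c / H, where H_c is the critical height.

FS = 1.30

H_c = (4c/γ) · sinβ cosφ / [1 − cos(β − φ)]
    = (4·20.6/17.7) · sin72.4°·cos24.1° / [1 − cos48.3°]
    = 4.655 · 0.8701 / 0.3348 = 12.10 m
FS = H_c / H = 12.10 / 9.3 = 1.301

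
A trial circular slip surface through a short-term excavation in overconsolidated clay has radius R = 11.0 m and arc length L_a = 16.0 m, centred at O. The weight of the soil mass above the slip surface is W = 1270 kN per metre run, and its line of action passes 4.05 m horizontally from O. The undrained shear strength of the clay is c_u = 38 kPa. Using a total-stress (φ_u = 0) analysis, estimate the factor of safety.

Taking moments about the centre O, the resisting moment is provided by the undrained shear strength acting along the arc:
M_R = c_u·L_a·R = 38·16.00·11.0 = 6688.0 kN·m/m
M_D = W·d = 1270·4.05 = 5143.5 kN·m/m
FS = M_R / M_D = 6688.0 / 5143.5 = 1.300

FS = 1.30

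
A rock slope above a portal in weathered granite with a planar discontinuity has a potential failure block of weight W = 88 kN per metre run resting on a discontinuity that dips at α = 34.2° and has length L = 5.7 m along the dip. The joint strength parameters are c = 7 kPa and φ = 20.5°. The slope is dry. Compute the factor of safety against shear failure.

Resolving the block weight along and normal to the plane and applying the Mohr–Coulomb strength on the joint:
N' = W cosα = 88·cos34.2° = 72.8 kN/m
Driving force T = W sinα = 88·sin34.2° = 49.5 kN/m
Resisting force R = c·L + N'·tanφ = 7·5.7 + 72.8·tan20.5° = 39.9 + 27.2 = 67.1 kN/m
FS = R / T = 67.1 / 49.5 = 1.357

FS = 1.36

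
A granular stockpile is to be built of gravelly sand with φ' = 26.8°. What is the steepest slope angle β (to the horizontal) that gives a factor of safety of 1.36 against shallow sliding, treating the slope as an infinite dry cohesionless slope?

β = 20.4°

For an infinite dry cohesionless slope FS = tanφ'/tanβ, so tanβ = tanφ' / FS.
tanβ = tan26.8° / 1.36 = 0.5051 / 1.36 = 0.3714
β = arctan(0.3714) = 20.38°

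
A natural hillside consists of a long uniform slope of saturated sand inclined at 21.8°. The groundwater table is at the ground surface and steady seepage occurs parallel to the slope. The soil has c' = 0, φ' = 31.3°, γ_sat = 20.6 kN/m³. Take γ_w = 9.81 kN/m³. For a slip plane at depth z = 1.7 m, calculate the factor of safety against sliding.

With seepage parallel to the slope and the water table at the surface, the effective normal stress on the slip plane uses the buoyant unit weight γ' = γ_sat − γ_w while the driving shear stress uses γ_sat:
FS = [c' + γ' z cos²β tanφ'] / [γ_sat z sinβ cosβ]
(For c' = 0 this reduces to FS = (γ'/γ_sat)·tanφ'/tanβ.)
γ' = 20.6 − 9.81 = 10.79 kN/m³
Numerator = 0.0 + 10.79·1.7·cos²21.8°·tan31.3° = 0.0 + 10.79·1.7·0.8621·0.6080 = 9.615 kPa
Denominator = 20.6·1.7·sin21.8°·cos21.8° = 20.6·1.7·0.3714·0.9285 = 12.075 kPa
FS = 9.615 / 12.075 = 0.796

FS = 0.80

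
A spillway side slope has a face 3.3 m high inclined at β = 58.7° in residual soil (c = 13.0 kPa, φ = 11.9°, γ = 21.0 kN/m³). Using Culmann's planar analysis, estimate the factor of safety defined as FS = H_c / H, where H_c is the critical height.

H_c = (4c/γ) · sinβ cosφ / [1 − cos(β − φ)]
    = (4·13.0/21.0) · sin58.7°·cos11.9° / [1 − cos46.8°]
    = 2.476 · 0.8361 / 0.3155 = 6.56 m
FS = H_c / H = 6.56 / 3.3 = 1.989

FS = 1.99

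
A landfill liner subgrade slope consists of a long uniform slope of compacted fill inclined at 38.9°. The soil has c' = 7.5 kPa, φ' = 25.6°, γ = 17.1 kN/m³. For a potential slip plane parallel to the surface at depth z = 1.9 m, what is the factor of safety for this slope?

FS = 1.07

For an infinite slope with a slip plane parallel to the surface (no pore pressure): FS = [c' + γz cos²β tanφ'] / [γz sinβ cosβ].
γz = 17.1·1.9 = 32.49 kN/m²
Numerator = 7.5 + 32.49·cos²38.9°·tan25.6° = 7.5 + 32.49·0.6057·0.4791 = 16.928 kPa
Denominator = 32.49·sin38.9°·cos38.9° = 32.49·0.6280·0.7782 = 15.878 kPa
FS = 16.928 / 15.878 = 1.066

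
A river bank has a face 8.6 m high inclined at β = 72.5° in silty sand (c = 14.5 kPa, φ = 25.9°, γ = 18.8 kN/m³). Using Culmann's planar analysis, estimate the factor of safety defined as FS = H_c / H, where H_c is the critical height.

FS = 0.98

H_c = (4c/γ) · sinβ cosφ / [1 − cos(β − φ)]
    = (4·14.5/18.8) · sin72.5°·cos25.9° / [1 − cos46.6°]
    = 3.085 · 0.8579 / 0.3129 = 8.46 m
FS = H_c / H = 8.46 / 8.6 = 0.984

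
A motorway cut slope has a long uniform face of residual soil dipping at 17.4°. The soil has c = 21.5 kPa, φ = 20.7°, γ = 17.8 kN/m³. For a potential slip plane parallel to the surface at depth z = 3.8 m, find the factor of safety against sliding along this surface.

FS = 2.32

For an infinite slope with a slip plane parallel to the surface (no pore pressure): FS = [c + γz cos²β tanφ] / [γz sinβ cosβ].
γz = 17.8·3.8 = 67.64 kN/m²
Numerator = 21.5 + 67.64·cos²17.4°·tan20.7° = 21.5 + 67.64·0.9106·0.3779 = 44.773 kPa
Denominator = 67.64·sin17.4°·cos17.4° = 67.64·0.2990·0.9542 = 19.302 kPa
FS = 44.773 / 19.302 = 2.320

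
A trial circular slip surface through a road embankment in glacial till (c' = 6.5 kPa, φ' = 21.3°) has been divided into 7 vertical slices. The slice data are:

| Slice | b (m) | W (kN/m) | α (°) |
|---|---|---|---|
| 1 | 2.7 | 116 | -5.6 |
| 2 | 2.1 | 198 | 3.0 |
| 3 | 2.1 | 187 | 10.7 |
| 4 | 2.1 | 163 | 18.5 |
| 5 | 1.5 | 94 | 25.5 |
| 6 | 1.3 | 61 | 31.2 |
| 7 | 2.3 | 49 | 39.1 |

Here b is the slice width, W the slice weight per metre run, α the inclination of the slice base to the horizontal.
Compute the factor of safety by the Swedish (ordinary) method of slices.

Ordinary method of slices: FS = Σ[c'·Δl_i + (W_i cosα_i)·tanφ'] / Σ W_i sinα_i, with Δl_i = b_i / cosα_i.
Slice 1: Δl = 2.7/cos(-5.6°) = 2.713 m; N'_1 = 116·cos(-5.6°) = 115.4; c'Δl = 17.63; W sinα = -11.3
Slice 2: Δl = 2.1/cos3.0° = 2.103 m; N'_2 = 198·cos3.0° = 197.7; c'Δl = 13.67; W sinα = 10.4
Slice 3: Δl = 2.1/cos10.7° = 2.137 m; N'_3 = 187·cos10.7° = 183.7; c'Δl = 13.89; W sinα = 34.7
Slice 4: Δl = 2.1/cos18.5° = 2.214 m; N'_4 = 163·cos18.5° = 154.6; c'Δl = 14.39; W sinα = 51.7
Slice 5: Δl = 1.5/cos25.5° = 1.662 m; N'_5 = 94·cos25.5° = 84.8; c'Δl = 10.80; W sinα = 40.5
Slice 6: Δl = 1.3/cos31.2° = 1.520 m; N'_6 = 61·cos31.2° = 52.2; c'Δl = 9.88; W sinα = 31.6
Slice 7: Δl = 2.3/cos39.1° = 2.964 m; N'_7 = 49·cos39.1° = 38.0; c'Δl = 19.26; W sinα = 30.9
Σc'Δl = 99.5 kN/m; ΣN' = 826.5 kN/m; ΣW sinα = 188.5 kN/m
Resisting = 99.5 + 826.5·tan21.3° = 99.5 + 322.3 = 421.8 kN/m
FS = 421.8 / 188.5 = 2.238

FS = 2.24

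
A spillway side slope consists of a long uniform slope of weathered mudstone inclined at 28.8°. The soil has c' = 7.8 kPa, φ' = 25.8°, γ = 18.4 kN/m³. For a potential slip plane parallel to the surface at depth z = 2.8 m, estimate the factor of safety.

For an infinite slope with a slip plane parallel to the surface (no pore pressure): FS = [c' + γz cos²β tanφ'] / [γz sinβ cosβ].
γz = 18.4·2.8 = 51.52 kN/m²
Numerator = 7.8 + 51.52·cos²28.8°·tan25.8° = 7.8 + 51.52·0.7679·0.4834 = 26.925 kPa
Denominator = 51.52·sin28.8°·cos28.8° = 51.52·0.4818·0.8763 = 21.750 kPa
FS = 26.925 / 21.750 = 1.238

FS = 1.24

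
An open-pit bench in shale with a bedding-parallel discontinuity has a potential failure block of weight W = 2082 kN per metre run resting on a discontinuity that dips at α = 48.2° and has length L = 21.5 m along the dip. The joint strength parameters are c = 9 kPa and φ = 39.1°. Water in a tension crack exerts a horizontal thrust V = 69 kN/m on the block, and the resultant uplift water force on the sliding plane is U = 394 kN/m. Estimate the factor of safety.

Resolving the block weight along and normal to the plane and applying the Mohr–Coulomb strength on the joint:
N' = W cosα − U − V sinα = 2082·cos48.2° − 394 − 69·sin48.2° = 942.3 kN/m
Driving force T = W sinα + V cosα = 2082·sin48.2° + 69·cos48.2° = 1598.1 kN/m
Resisting force R = c·L + N'·tanφ = 9·21.5 + 942.3·tan39.1° = 193.5 + 765.8 = 959.3 kN/m
FS = R / T = 959.3 / 1598.1 = 0.600

FS = 0.60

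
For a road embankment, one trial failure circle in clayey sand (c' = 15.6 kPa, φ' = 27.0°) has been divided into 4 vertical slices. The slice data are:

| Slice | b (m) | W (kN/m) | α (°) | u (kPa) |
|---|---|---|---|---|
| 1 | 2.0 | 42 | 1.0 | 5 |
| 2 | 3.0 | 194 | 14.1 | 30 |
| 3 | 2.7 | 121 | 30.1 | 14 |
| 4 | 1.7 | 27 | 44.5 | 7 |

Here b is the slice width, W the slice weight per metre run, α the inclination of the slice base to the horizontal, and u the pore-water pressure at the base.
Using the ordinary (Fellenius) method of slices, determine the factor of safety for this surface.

Ordinary method of slices: FS = Σ[c'·Δl_i + (W_i cosα_i − u_i·Δl_i)·tanφ'] / Σ W_i sinα_i, with Δl_i = b_i / cosα_i.
Slice 1: Δl = 2.0/cos1.0° = 2.000 m; N'_1 = 42·cos1.0° − 5·2.000 = 32.0; c'Δl = 31.20; W sinα = 0.7
Slice 2: Δl = 3.0/cos14.1° = 3.093 m; N'_2 = 194·cos14.1° − 30·3.093 = 95.4; c'Δl = 48.25; W sinα = 47.3
Slice 3: Δl = 2.7/cos30.1° = 3.121 m; N'_3 = 121·cos30.1° − 14·3.121 = 61.0; c'Δl = 48.69; W sinα = 60.7
Slice 4: Δl = 1.7/cos44.5° = 2.383 m; N'_4 = 27·cos44.5° − 7·2.383 = 2.6; c'Δl = 37.18; W sinα = 18.9
Σc'Δl = 165.3 kN/m; ΣN' = 190.9 kN/m; ΣW sinα = 127.6 kN/m
Resisting = 165.3 + 190.9·tan27.0° = 165.3 + 97.3 = 262.6 kN/m
FS = 262.6 / 127.6 = 2.058

FS = 2.06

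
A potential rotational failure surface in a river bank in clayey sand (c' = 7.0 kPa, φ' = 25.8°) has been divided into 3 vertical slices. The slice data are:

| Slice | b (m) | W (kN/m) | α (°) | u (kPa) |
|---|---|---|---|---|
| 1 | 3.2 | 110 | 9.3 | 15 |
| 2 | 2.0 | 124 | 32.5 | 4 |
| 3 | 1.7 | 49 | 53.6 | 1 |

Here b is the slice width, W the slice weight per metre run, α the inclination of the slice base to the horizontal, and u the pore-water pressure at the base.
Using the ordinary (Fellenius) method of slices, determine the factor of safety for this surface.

Ordinary method of slices: FS = Σ[c'·Δl_i + (W_i cosα_i − u_i·Δl_i)·tanφ'] / Σ W_i sinα_i, with Δl_i = b_i / cosα_i.
Slice 1: Δl = 3.2/cos9.3° = 3.243 m; N'_1 = 110·cos9.3° − 15·3.243 = 59.9; c'Δl = 22.70; W sinα = 17.8
Slice 2: Δl = 2.0/cos32.5° = 2.371 m; N'_2 = 124·cos32.5° − 4·2.371 = 95.1; c'Δl = 16.60; W sinα = 66.6
Slice 3: Δl = 1.7/cos53.6° = 2.865 m; N'_3 = 49·cos53.6° − 1·2.865 = 26.2; c'Δl = 20.05; W sinα = 39.4
Σc'Δl = 59.4 kN/m; ΣN' = 181.2 kN/m; ΣW sinα = 123.8 kN/m
Resisting = 59.4 + 181.2·tan25.8° = 59.4 + 87.6 = 147.0 kN/m
FS = 147.0 / 123.8 = 1.187

FS = 1.19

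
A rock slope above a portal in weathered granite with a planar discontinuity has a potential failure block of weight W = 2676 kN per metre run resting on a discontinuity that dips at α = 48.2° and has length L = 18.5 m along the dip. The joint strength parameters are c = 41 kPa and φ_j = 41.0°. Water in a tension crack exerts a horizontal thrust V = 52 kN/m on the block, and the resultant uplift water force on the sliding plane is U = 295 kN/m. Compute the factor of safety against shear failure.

FS = 0.99

Resolving the block weight along and normal to the plane and applying the Mohr–Coulomb strength on the joint:
N' = W cosα − U − V sinα = 2676·cos48.2° − 295 − 52·sin48.2° = 1449.9 kN/m
Driving force T = W sinα + V cosα = 2676·sin48.2° + 52·cos48.2° = 2029.6 kN/m
Resisting force R = c·L + N'·tanφ_j = 41·18.5 + 1449.9·tan41.0° = 758.5 + 1260.4 = 2018.9 kN/m
FS = R / T = 2018.9 / 2029.6 = 0.995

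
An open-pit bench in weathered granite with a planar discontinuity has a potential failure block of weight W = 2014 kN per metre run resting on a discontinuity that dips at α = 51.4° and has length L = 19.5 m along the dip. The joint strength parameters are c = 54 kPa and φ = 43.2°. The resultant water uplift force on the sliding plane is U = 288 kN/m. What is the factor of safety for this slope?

FS = 1.25

Resolving the block weight along and normal to the plane and applying the Mohr–Coulomb strength on the joint:
N' = W cosα − U = 2014·cos51.4° − 288 = 968.5 kN/m
Driving force T = W sinα = 2014·sin51.4° = 1574.0 kN/m
Resisting force R = c·L + N'·tanφ = 54·19.5 + 968.5·tan43.2° = 1053.0 + 909.5 = 1962.5 kN/m
FS = R / T = 1962.5 / 1574.0 = 1.247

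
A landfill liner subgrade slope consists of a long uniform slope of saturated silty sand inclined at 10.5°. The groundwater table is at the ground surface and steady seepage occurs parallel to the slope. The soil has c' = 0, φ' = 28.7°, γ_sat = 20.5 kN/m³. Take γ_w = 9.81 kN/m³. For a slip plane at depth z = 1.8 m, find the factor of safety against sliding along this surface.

With seepage parallel to the slope and the water table at the surface, the effective normal stress on the slip plane uses the buoyant unit weight γ' = γ_sat − γ_w while the driving shear stress uses γ_sat:
FS = [c' + γ' z cos²β tanφ'] / [γ_sat z sinβ cosβ]
(For c' = 0 this reduces to FS = (γ'/γ_sat)·tanφ'/tanβ.)
γ' = 20.5 − 9.81 = 10.69 kN/m³
Numerator = 0.0 + 10.69·1.8·cos²10.5°·tan28.7° = 0.0 + 10.69·1.8·0.9668·0.5475 = 10.185 kPa
Denominator = 20.5·1.8·sin10.5°·cos10.5° = 20.5·1.8·0.1822·0.9833 = 6.612 kPa
FS = 10.185 / 6.612 = 1.540

FS = 1.54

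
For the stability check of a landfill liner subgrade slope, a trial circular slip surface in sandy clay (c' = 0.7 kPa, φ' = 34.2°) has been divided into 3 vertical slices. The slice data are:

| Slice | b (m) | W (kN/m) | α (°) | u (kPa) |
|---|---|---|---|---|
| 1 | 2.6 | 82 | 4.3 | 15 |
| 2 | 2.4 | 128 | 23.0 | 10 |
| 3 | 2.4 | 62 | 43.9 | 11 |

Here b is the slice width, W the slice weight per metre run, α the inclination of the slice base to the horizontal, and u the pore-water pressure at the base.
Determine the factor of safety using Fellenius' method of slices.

Ordinary method of slices: FS = Σ[c'·Δl_i + (W_i cosα_i − u_i·Δl_i)·tanφ'] / Σ W_i sinα_i, with Δl_i = b_i / cosα_i.
Slice 1: Δl = 2.6/cos4.3° = 2.607 m; N'_1 = 82·cos4.3° − 15·2.607 = 42.7; c'Δl = 1.83; W sinα = 6.1
Slice 2: Δl = 2.4/cos23.0° = 2.607 m; N'_2 = 128·cos23.0° − 10·2.607 = 91.8; c'Δl = 1.83; W sinα = 50.0
Slice 3: Δl = 2.4/cos43.9° = 3.331 m; N'_3 = 62·cos43.9° − 11·3.331 = 8.0; c'Δl = 2.33; W sinα = 43.0
Σc'Δl = 6.0 kN/m; ΣN' = 142.4 kN/m; ΣW sinα = 99.2 kN/m
Resisting = 6.0 + 142.4·tan34.2° = 6.0 + 96.8 = 102.8 kN/m
FS = 102.8 / 99.2 = 1.037

FS = 1.04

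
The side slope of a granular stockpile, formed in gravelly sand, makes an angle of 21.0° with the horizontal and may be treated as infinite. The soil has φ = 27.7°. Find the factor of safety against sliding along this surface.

For a dry cohesionless infinite slope the factor of safety is FS = tanφ / tanβ.
FS = tan27.7° / tan21.0° = 0.5250 / 0.3839 = 1.368

FS = 1.37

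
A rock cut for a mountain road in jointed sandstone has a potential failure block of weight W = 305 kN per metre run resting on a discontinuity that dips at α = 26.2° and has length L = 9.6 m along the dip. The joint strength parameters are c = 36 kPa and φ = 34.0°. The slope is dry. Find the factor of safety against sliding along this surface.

Resolving the block weight along and normal to the plane and applying the Mohr–Coulomb strength on the joint:
N' = W cosα = 305·cos26.2° = 273.7 kN/m
Driving force T = W sinα = 305·sin26.2° = 134.7 kN/m
Resisting force R = c·L + N'·tanφ = 36·9.6 + 273.7·tan34.0° = 345.6 + 184.6 = 530.2 kN/m
FS = R / T = 530.2 / 134.7 = 3.937

FS = 3.94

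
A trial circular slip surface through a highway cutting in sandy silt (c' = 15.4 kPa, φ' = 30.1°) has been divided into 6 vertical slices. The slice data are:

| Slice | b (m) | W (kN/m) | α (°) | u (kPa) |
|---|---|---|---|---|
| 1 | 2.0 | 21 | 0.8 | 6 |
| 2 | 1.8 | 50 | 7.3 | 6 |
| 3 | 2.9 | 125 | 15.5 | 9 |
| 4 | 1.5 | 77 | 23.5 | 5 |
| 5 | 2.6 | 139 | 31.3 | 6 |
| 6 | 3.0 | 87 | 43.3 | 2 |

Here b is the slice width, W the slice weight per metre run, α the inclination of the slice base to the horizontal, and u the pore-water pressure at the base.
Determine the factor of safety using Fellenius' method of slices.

Ordinary method of slices: FS = Σ[c'·Δl_i + (W_i cosα_i − u_i·Δl_i)·tanφ'] / Σ W_i sinα_i, with Δl_i = b_i / cosα_i.
Slice 1: Δl = 2.0/cos0.8° = 2.000 m; N'_1 = 21·cos0.8° − 6·2.000 = 9.0; c'Δl = 30.80; W sinα = 0.3
Slice 2: Δl = 1.8/cos7.3° = 1.815 m; N'_2 = 50·cos7.3° − 6·1.815 = 38.7; c'Δl = 27.95; W sinα = 6.4
Slice 3: Δl = 2.9/cos15.5° = 3.009 m; N'_3 = 125·cos15.5° − 9·3.009 = 93.4; c'Δl = 46.35; W sinα = 33.4
Slice 4: Δl = 1.5/cos23.5° = 1.636 m; N'_4 = 77·cos23.5° − 5·1.636 = 62.4; c'Δl = 25.19; W sinα = 30.7
Slice 5: Δl = 2.6/cos31.3° = 3.043 m; N'_5 = 139·cos31.3° − 6·3.043 = 100.5; c'Δl = 46.86; W sinα = 72.2
Slice 6: Δl = 3.0/cos43.3° = 4.122 m; N'_6 = 87·cos43.3° − 2·4.122 = 55.1; c'Δl = 63.48; W sinα = 59.7
Σc'Δl = 240.6 kN/m; ΣN' = 359.1 kN/m; ΣW sinα = 202.6 kN/m
Resisting = 240.6 + 359.1·tan30.1° = 240.6 + 208.2 = 448.8 kN/m
FS = 448.8 / 202.6 = 2.215

FS = 2.21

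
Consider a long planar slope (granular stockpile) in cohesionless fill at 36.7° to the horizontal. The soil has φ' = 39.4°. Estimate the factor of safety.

For a dry cohesionless infinite slope the factor of safety is FS = tanφ' / tanβ.
FS = tan39.4° / tan36.7° = 0.8214 / 0.7454 = 1.102

FS = 1.10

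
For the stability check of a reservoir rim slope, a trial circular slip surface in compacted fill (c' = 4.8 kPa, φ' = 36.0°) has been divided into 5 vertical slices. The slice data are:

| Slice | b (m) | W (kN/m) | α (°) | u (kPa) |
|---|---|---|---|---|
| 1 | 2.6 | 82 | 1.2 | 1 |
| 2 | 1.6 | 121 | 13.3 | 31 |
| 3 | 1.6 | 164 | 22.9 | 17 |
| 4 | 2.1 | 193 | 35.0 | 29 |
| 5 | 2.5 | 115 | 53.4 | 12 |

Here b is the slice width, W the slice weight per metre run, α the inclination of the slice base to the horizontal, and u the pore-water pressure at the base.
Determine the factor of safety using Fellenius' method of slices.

Ordinary method of slices: FS = Σ[c'·Δl_i + (W_i cosα_i − u_i·Δl_i)·tanφ'] / Σ W_i sinα_i, with Δl_i = b_i / cosα_i.
Slice 1: Δl = 2.6/cos1.2° = 2.601 m; N'_1 = 82·cos1.2° − 1·2.601 = 79.4; c'Δl = 12.48; W sinα = 1.7
Slice 2: Δl = 1.6/cos13.3° = 1.644 m; N'_2 = 121·cos13.3° − 31·1.644 = 66.8; c'Δl = 7.89; W sinα = 27.8
Slice 3: Δl = 1.6/cos22.9° = 1.737 m; N'_3 = 164·cos22.9° − 17·1.737 = 121.5; c'Δl = 8.34; W sinα = 63.8
Slice 4: Δl = 2.1/cos35.0° = 2.564 m; N'_4 = 193·cos35.0° − 29·2.564 = 83.8; c'Δl = 12.31; W sinα = 110.7
Slice 5: Δl = 2.5/cos53.4° = 4.193 m; N'_5 = 115·cos53.4° − 12·4.193 = 18.2; c'Δl = 20.13; W sinα = 92.3
Σc'Δl = 61.1 kN/m; ΣN' = 369.7 kN/m; ΣW sinα = 296.4 kN/m
Resisting = 61.1 + 369.7·tan36.0° = 61.1 + 268.6 = 329.8 kN/m
FS = 329.8 / 296.4 = 1.113

FS = 1.11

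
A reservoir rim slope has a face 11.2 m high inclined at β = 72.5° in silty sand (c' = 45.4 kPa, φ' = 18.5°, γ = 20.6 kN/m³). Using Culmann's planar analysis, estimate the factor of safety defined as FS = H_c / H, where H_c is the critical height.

FS = 1.73

H_c = (4c'/γ) · sinβ cosφ' / [1 − cos(β − φ')]
    = (4·45.4/20.6) · sin72.5°·cos18.5° / [1 − cos54.0°]
    = 8.816 · 0.9044 / 0.4122 = 19.34 m
FS = H_c / H = 19.34 / 11.2 = 1.727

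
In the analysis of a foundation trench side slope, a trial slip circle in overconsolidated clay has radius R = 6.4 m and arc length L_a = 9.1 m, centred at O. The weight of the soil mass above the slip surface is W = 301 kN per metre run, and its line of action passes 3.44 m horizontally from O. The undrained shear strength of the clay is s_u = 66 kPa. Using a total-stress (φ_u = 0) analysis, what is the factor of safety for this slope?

FS = 3.71

Taking moments about the centre O, the resisting moment is provided by the undrained shear strength acting along the arc:
M_R = s_u·L_a·R = 66·9.10·6.4 = 3843.8 kN·m/m
M_D = W·d = 301·3.44 = 1035.4 kN·m/m
FS = M_R / M_D = 3843.8 / 1035.4 = 3.712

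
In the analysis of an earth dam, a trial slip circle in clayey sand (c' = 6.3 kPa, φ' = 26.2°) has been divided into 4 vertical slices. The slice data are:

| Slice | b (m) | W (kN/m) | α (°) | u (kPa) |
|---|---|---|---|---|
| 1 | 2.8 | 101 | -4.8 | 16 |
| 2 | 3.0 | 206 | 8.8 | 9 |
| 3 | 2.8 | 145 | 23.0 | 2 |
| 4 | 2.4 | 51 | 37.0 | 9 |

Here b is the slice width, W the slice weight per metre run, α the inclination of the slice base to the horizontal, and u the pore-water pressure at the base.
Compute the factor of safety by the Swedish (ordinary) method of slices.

Ordinary method of slices: FS = Σ[c'·Δl_i + (W_i cosα_i − u_i·Δl_i)·tanφ'] / Σ W_i sinα_i, with Δl_i = b_i / cosα_i.
Slice 1: Δl = 2.8/cos(-4.8°) = 2.810 m; N'_1 = 101·cos(-4.8°) − 16·2.810 = 55.7; c'Δl = 17.70; W sinα = -8.5
Slice 2: Δl = 3.0/cos8.8° = 3.036 m; N'_2 = 206·cos8.8° − 9·3.036 = 176.3; c'Δl = 19.13; W sinα = 31.5
Slice 3: Δl = 2.8/cos23.0° = 3.042 m; N'_3 = 145·cos23.0° − 2·3.042 = 127.4; c'Δl = 19.16; W sinα = 56.7
Slice 4: Δl = 2.4/cos37.0° = 3.005 m; N'_4 = 51·cos37.0° − 9·3.005 = 13.7; c'Δl = 18.93; W sinα = 30.7
Σc'Δl = 74.9 kN/m; ΣN' = 373.0 kN/m; ΣW sinα = 110.4 kN/m
Resisting = 74.9 + 373.0·tan26.2° = 74.9 + 183.5 = 258.5 kN/m
FS = 258.5 / 110.4 = 2.341

FS = 2.34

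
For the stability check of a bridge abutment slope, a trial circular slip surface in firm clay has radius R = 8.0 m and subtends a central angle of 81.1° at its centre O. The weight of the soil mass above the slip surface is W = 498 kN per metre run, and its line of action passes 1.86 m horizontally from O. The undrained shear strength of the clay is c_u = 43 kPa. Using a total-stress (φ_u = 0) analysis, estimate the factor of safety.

Taking moments about the centre O, the resisting moment is provided by the undrained shear strength acting along the arc:
Arc length L_a = R·θ = 8.0·(81.1°·π/180) = 8.0·1.4155 = 11.32 m
M_R = c_u·L_a·R = 43·11.32·8.0 = 3895.4 kN·m/m
M_D = W·d = 498·1.86 = 926.3 kN·m/m
FS = M_R / M_D = 3895.4 / 926.3 = 4.205

FS = 4.21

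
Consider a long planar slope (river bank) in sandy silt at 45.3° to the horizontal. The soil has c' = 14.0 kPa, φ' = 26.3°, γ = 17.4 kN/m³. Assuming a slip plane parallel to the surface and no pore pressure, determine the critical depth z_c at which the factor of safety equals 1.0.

Setting FS = 1.00 in FS = [c' + γz cos²β tanφ'] / [γz sinβ cosβ] and solving for z:
z = c' / [γ cosβ (FS·sinβ − cosβ·tanφ')]
  = 14.0 / [17.4·cos45.3°·(1.00·sin45.3° − cos45.3°·tan26.3°)]
  = 14.0 / [17.4·0.7034·(1.00·0.7108 − 0.7034·0.4942)]
  = 14.0 / 4.4447 = 3.150 m

z_c = 3.15 m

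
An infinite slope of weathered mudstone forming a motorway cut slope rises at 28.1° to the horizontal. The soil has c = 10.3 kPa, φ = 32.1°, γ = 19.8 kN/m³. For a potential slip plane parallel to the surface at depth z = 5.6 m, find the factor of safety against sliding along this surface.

For an infinite slope with a slip plane parallel to the surface (no pore pressure): FS = [c + γz cos²β tanφ] / [γz sinβ cosβ].
γz = 19.8·5.6 = 110.88 kN/m²
Numerator = 10.3 + 110.88·cos²28.1°·tan32.1° = 10.3 + 110.88·0.7781·0.6273 = 64.424 kPa
Denominator = 110.88·sin28.1°·cos28.1° = 110.88·0.4710·0.8821 = 46.070 kPa
FS = 64.424 / 46.070 = 1.398

FS = 1.40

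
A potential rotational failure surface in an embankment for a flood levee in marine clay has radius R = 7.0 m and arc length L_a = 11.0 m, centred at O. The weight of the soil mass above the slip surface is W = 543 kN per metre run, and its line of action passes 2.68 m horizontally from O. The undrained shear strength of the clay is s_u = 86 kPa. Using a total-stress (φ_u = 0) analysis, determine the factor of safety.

Taking moments about the centre O, the resisting moment is provided by the undrained shear strength acting along the arc:
M_R = s_u·L_a·R = 86·11.00·7.0 = 6622.0 kN·m/m
M_D = W·d = 543·2.68 = 1455.2 kN·m/m
FS = M_R / M_D = 6622.0 / 1455.2 = 4.550

FS = 4.55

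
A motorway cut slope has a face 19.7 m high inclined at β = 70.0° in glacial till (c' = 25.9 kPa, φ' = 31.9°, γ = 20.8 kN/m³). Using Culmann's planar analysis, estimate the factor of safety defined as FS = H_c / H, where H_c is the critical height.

H_c = (4c'/γ) · sinβ cosφ' / [1 − cos(β − φ')]
    = (4·25.9/20.8) · sin70.0°·cos31.9° / [1 − cos38.1°]
    = 4.981 · 0.7978 / 0.2131 = 18.65 m
FS = H_c / H = 18.65 / 19.7 = 0.947

FS = 0.95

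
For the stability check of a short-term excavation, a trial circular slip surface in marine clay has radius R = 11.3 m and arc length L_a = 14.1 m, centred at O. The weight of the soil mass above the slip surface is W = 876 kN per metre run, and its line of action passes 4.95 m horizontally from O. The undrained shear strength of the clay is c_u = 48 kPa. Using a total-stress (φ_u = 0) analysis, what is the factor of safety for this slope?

FS = 1.76

Taking moments about the centre O, the resisting moment is provided by the undrained shear strength acting along the arc:
M_R = c_u·L_a·R = 48·14.10·11.3 = 7647.8 kN·m/m
M_D = W·d = 876·4.95 = 4336.2 kN·m/m
FS = M_R / M_D = 7647.8 / 4336.2 = 1.764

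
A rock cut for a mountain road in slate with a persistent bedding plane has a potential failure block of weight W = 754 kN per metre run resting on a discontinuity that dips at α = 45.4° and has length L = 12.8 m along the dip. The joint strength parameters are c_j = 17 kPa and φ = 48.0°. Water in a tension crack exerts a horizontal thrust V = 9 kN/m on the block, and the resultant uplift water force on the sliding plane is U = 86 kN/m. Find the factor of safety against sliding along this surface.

Resolving the block weight along and normal to the plane and applying the Mohr–Coulomb strength on the joint:
N' = W cosα − U − V sinα = 754·cos45.4° − 86 − 9·sin45.4° = 437.0 kN/m
Driving force T = W sinα + V cosα = 754·sin45.4° + 9·cos45.4° = 543.2 kN/m
Resisting force R = c_j·L + N'·tanφ = 17·12.8 + 437.0·tan48.0° = 217.6 + 485.4 = 703.0 kN/m
FS = R / T = 703.0 / 543.2 = 1.294

FS = 1.29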